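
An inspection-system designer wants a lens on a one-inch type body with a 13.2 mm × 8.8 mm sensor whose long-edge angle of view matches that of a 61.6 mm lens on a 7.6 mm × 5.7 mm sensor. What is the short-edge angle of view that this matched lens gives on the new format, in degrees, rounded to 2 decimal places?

4.71°

Equal long-edge AOV ⇒ f₂ = f₁ · 13.2/7.6 = 61.6 × 1.73684 ≈ 106.9895 mm.
Short-edge AOV on the new format = 2·arctan(8.8 / (2 × 106.9895)) = 2·arctan(0.04113) ≈ 4.7100°.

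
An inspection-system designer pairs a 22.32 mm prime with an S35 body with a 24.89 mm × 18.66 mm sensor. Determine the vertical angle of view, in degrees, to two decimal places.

Angle of view α = 2·arctan(h/2f) with h = 18.66 mm and f = 22.32 mm.
h/2f = 0.41801; arctan(0.41801) ≈ 22.6855°, so α ≈ 45.3709°.

45.37°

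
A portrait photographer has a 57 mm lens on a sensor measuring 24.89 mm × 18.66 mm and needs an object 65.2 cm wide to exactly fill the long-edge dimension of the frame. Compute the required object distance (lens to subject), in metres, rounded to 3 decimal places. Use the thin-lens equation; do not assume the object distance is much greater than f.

W: 65.2 cm = 652 mm.
Magnification m = w/W = dᵢ/dₒ; combined with 1/f = 1/dₒ + 1/dᵢ this gives dₒ = f·(1 + W/w).
dₒ = 57 mm × (1 + 652/24.89) = 57 × 27.1953 ≈ 1550.130 mm = 1.55013 m.

1.550 m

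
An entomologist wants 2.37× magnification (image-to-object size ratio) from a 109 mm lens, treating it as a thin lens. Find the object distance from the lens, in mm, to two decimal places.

With m = dᵢ/dₒ and 1/f = 1/dₒ + 1/dᵢ, substituting dᵢ = m·dₒ gives 1/f = (1 + 1/m)/dₒ, hence dₒ = f·(1 + 1/m).
dₒ = 109 × (1 + 1/2.37) = 109 × 1.42194 ≈ 154.992 mm.

154.99 mm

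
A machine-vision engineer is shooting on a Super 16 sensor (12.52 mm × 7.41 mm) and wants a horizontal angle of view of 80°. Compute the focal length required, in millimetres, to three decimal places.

From α = 2·arctan(w/2f) we get f = w / (2·tan(α/2)).
With w = 12.52 mm and α/2 = 40°, tan(α/2) ≈ 0.83910, so f ≈ 12.52 / 1.67820 ≈ 7.4604 mm.

7.460 mm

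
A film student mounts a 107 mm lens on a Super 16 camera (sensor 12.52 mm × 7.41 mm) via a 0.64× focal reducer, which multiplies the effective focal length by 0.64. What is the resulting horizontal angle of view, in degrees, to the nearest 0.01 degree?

10.45°

Effective focal length f = 107 × 0.64 = 68.48 mm.
α = 2·arctan(12.52 / (2 × 68.48)) = 2·arctan(0.09141) ≈ 10.4462°.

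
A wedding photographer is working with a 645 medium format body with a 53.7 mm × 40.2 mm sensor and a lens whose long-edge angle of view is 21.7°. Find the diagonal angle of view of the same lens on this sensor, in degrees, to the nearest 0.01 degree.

From the long-edge AOV: f = 53.7 / (2·tan(10.85°)) = 53.7 / 0.38333 ≈ 140.0883 mm.
Sensor diagonal = √(53.7² + 40.2²) = √4499.7300 ≈ 67.0800 mm.
Diagonal AOV = 2·arctan(67.0800 / (2 × 140.0883)) = 2·arctan(0.23942) ≈ 26.9287°.

26.93°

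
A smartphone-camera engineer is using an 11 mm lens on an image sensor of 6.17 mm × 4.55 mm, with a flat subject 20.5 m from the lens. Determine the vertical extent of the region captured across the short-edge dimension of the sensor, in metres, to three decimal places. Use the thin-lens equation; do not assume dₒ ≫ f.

dₒ: 20.5 m = 20500 mm.
Similar triangles through the lens centre give W/dₒ = h/dᵢ; with 1/f = 1/dₒ + 1/dᵢ this gives W = h·(dₒ − f)/f.
W = 4.55 mm × (20500 − 11) / 11 = 4.55 × 1862.6364 ≈ 8474.995 mm = 8.475 m.

8.475 m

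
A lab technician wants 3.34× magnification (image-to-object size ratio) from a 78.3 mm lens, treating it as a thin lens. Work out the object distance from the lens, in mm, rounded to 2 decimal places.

101.74 mm

With m = dᵢ/dₒ and 1/f = 1/dₒ + 1/dᵢ, substituting dᵢ = m·dₒ gives 1/f = (1 + 1/m)/dₒ, hence dₒ = f·(1 + 1/m).
dₒ = 78.3 × (1 + 1/3.34) = 78.3 × 1.29940 ≈ 101.743 mm.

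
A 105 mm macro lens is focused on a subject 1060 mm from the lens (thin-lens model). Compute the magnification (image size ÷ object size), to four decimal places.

Thin lens: 1/f = 1/dₒ + 1/dᵢ → 1/dᵢ = 1/105 − 1/1060 = 0.0085804 mm⁻¹, so dᵢ ≈ 116.5445 mm.
Magnification m = dᵢ/dₒ = 116.5445/1060 ≈ 0.10995.

0.1099×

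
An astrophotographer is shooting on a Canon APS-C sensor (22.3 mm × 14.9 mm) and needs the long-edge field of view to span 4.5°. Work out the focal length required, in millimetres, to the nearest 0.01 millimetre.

283.79 mm

From α = 2·arctan(w/2f) we get f = w / (2·tan(α/2)).
With w = 22.3 mm and α/2 = 2.25°, tan(α/2) ≈ 0.03929, so f ≈ 22.3 / 0.07858 ≈ 283.7865 mm.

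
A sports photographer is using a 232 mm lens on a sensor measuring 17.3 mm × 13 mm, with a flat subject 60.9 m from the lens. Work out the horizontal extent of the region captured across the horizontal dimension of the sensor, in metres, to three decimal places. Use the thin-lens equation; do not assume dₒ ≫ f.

4.524 m

dₒ: 60.9 m = 60900 mm.
Similar triangles through the lens centre give W/dₒ = w/dᵢ; with 1/f = 1/dₒ + 1/dᵢ this gives W = w·(dₒ − f)/f.
W = 17.3 mm × (60900 − 232) / 232 = 17.3 × 261.5000 ≈ 4523.950 mm = 4.52395 m.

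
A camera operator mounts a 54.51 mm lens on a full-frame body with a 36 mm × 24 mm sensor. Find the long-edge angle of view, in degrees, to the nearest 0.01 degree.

36.55°

Angle of view α = 2·arctan(w/2f) with w = 36 mm and f = 54.51 mm.
w/2f = 0.33021; arctan(0.33021) ≈ 18.2740°, so α ≈ 36.5480°.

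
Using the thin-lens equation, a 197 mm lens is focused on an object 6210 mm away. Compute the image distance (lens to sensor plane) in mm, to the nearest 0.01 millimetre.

1/dᵢ = 1/f − 1/dₒ = 1/197 − 1/6210 = 0.0049151 mm⁻¹.
dᵢ = 1/0.0049151 ≈ 203.4542 mm.

203.45 mm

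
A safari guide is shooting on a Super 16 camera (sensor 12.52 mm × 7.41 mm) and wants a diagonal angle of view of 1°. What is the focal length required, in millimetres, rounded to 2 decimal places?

Sensor diagonal = √(12.52² + 7.41²) = √211.6585 ≈ 14.5485 mm.
From α = 2·arctan(d/2f) we get f = d / (2·tan(α/2)).
With d = 14.5485 mm and α/2 = 0.5°, tan(α/2) ≈ 0.00873, so f ≈ 14.5485 / 0.01745 ≈ 833.5458 mm.

833.55 mm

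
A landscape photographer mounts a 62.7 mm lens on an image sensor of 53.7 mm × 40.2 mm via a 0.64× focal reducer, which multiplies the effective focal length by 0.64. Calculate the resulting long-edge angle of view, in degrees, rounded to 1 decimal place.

Effective focal length f = 62.7 × 0.64 = 40.128 mm.
α = 2·arctan(53.7 / (2 × 40.128)) = 2·arctan(0.66911) ≈ 67.5737°.

67.6°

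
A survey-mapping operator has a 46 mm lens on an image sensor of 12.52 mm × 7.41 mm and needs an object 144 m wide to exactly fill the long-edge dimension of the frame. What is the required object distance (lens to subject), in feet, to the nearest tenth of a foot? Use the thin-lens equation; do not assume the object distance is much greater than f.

W: 144 m = 144000 mm.
Magnification m = w/W = dᵢ/dₒ; combined with 1/f = 1/dₒ + 1/dᵢ this gives dₒ = f·(1 + W/w).
dₒ = 46 mm × (1 + 144000/12.52) = 46 × 11502.5974 ≈ 529119.482 mm = 529119.482/304.8 ft = 1735.96 ft.

1736.0 ft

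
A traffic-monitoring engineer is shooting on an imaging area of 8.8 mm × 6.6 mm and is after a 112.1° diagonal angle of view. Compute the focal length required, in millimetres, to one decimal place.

Sensor diagonal = √(8.8² + 6.6²) = √121.0000 ≈ 11.0000 mm.
From α = 2·arctan(d/2f) we get f = d / (2·tan(α/2)).
With d = 11.0000 mm and α/2 = 56.05°, tan(α/2) ≈ 1.48536, so f ≈ 11.0000 / 2.97071 ≈ 3.7028 mm.

3.7 mm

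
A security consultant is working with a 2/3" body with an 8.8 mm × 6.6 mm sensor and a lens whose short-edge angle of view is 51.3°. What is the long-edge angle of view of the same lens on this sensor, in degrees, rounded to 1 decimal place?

From the short-edge AOV: f = 6.6 / (2·tan(25.65°)) = 6.6 / 0.96039 ≈ 6.8722 mm.
Long-edge AOV = 2·arctan(8.8 / (2 × 6.8722)) = 2·arctan(0.64026) ≈ 65.2594°.

65.3°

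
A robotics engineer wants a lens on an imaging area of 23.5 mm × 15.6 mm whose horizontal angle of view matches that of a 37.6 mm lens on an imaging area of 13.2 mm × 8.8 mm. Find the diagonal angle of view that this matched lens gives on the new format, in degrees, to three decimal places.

23.795°

Equal horizontal AOV ⇒ f₂ = f₁ · 23.5/13.2 = 37.6 × 1.78030 ≈ 66.9394 mm.
Sensor diagonal = √(23.5² + 15.6²) = √795.6100 ≈ 28.2066 mm.
Diagonal AOV on the new format = 2·arctan(28.2066 / (2 × 66.9394)) = 2·arctan(0.21069) ≈ 23.7950°.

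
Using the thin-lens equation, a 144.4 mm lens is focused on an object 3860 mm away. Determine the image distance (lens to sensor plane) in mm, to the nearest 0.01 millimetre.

150.01 mm

1/dᵢ = 1/f − 1/dₒ = 1/144.4 − 1/3860 = 0.0066661 mm⁻¹.
dᵢ = 1/0.0066661 ≈ 150.0118 mm.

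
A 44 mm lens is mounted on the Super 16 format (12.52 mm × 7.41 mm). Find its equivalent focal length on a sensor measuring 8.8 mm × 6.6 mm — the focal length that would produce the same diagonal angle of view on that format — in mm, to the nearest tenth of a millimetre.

33.3 mm

Sensor diagonal = √(12.52² + 7.41²) = √211.6585 ≈ 14.5485 mm.
Sensor diagonal = √(8.8² + 6.6²) = √121.0000 ≈ 11.0000 mm.
Equal angle of view means equal diagonal/f ratio, so f₂ = f₁ · (diagonal₂/diagonal₁) = 44 × 11.0000/14.5485.
f₂ = 44 × 0.75609 ≈ 33.268 mm.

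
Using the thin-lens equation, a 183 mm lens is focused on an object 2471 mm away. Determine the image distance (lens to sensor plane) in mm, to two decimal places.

1/dᵢ = 1/f − 1/dₒ = 1/183 − 1/2471 = 0.0050598 mm⁻¹.
dᵢ = 1/0.0050598 ≈ 197.6368 mm.

197.64 mm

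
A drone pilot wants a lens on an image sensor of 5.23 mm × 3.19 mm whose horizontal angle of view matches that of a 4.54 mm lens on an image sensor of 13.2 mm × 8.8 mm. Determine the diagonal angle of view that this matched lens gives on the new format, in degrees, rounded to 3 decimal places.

119.152°

Equal horizontal AOV ⇒ f₂ = f₁ · 5.23/13.2 = 4.54 × 0.39621 ≈ 1.7988 mm.
Sensor diagonal = √(5.23² + 3.19²) = √37.5290 ≈ 6.1261 mm.
Diagonal AOV on the new format = 2·arctan(6.1261 / (2 × 1.7988)) = 2·arctan(1.70282) ≈ 119.1520°.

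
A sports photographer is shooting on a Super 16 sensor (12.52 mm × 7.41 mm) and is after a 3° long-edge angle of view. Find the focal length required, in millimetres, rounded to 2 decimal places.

239.06 mm

From α = 2·arctan(w/2f) we get f = w / (2·tan(α/2)).
With w = 12.52 mm and α/2 = 1.5°, tan(α/2) ≈ 0.02619, so f ≈ 12.52 / 0.05237 ≈ 239.0598 mm.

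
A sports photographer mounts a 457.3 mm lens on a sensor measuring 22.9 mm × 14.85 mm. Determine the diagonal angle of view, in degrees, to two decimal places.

Sensor diagonal = √(22.9² + 14.85²) = √744.9325 ≈ 27.2935 mm.
Angle of view α = 2·arctan(d/2f) with d = 27.2935 mm and f = 457.3 mm.
d/2f = 0.02984; arctan(0.02984) ≈ 1.7093°, so α ≈ 3.4186°.

3.42°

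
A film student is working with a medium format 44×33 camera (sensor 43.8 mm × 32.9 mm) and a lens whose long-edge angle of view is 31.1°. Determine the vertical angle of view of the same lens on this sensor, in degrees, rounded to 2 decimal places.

From the long-edge AOV: f = 43.8 / (2·tan(15.55°)) = 43.8 / 0.55653 ≈ 78.7021 mm.
Vertical AOV = 2·arctan(32.9 / (2 × 78.7021)) = 2·arctan(0.20902) ≈ 23.6115°.

23.61°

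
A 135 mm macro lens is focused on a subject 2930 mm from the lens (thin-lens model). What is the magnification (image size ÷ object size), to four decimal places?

0.0483×

Thin lens: 1/f = 1/dₒ + 1/dᵢ → 1/dᵢ = 1/135 − 1/2930 = 0.0070661 mm⁻¹, so dᵢ ≈ 141.5206 mm.
Magnification m = dᵢ/dₒ = 141.5206/2930 ≈ 0.04830.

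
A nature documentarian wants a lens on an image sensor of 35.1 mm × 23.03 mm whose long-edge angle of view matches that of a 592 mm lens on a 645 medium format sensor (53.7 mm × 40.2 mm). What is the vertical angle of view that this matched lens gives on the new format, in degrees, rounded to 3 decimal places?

Equal long-edge AOV ⇒ f₂ = f₁ · 35.1/53.7 = 592 × 0.65363 ≈ 386.9497 mm.
Vertical AOV on the new format = 2·arctan(23.03 / (2 × 386.9497)) = 2·arctan(0.02976) ≈ 3.4091°.

3.409°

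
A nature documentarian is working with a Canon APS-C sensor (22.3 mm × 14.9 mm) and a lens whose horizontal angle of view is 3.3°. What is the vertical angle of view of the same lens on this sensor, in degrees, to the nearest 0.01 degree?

From the horizontal AOV: f = 22.3 / (2·tan(1.65°)) = 22.3 / 0.05761 ≈ 387.0735 mm.
Vertical AOV = 2·arctan(14.9 / (2 × 387.0735)) = 2·arctan(0.01925) ≈ 2.2053°.

2.21°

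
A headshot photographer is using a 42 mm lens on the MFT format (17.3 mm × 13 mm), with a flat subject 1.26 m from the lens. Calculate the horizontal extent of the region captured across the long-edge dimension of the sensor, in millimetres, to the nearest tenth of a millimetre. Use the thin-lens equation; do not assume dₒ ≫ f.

501.7 mm

dₒ: 1.26 m = 1260 mm.
Similar triangles through the lens centre give W/dₒ = w/dᵢ; with 1/f = 1/dₒ + 1/dᵢ this gives W = w·(dₒ − f)/f.
W = 17.3 mm × (1260 − 42) / 42 = 17.3 × 29.0000 ≈ 501.700 mm.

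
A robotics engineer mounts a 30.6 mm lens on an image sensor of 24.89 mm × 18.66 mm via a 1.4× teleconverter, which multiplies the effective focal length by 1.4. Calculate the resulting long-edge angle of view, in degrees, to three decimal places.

Effective focal length f = 30.6 × 1.4 = 42.84 mm.
α = 2·arctan(24.89 / (2 × 42.84)) = 2·arctan(0.29050) ≈ 32.3971°.

32.397°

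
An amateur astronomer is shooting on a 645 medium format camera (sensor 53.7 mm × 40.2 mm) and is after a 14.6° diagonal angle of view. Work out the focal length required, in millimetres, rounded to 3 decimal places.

Sensor diagonal = √(53.7² + 40.2²) = √4499.7300 ≈ 67.0800 mm.
From α = 2·arctan(d/2f) we get f = d / (2·tan(α/2)).
With d = 67.0800 mm and α/2 = 7.3°, tan(α/2) ≈ 0.12810, so f ≈ 67.0800 / 0.25621 ≈ 261.8208 mm.

261.821 mm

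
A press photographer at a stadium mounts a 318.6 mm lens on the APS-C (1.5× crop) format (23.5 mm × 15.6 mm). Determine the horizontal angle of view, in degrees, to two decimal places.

4.22°

Angle of view α = 2·arctan(w/2f) with w = 23.5 mm and f = 318.6 mm.
w/2f = 0.03688; arctan(0.03688) ≈ 2.1121°, so α ≈ 4.2242°.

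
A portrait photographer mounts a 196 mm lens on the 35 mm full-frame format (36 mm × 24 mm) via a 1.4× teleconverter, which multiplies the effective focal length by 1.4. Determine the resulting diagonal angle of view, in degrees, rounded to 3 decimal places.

9.016°

Effective focal length f = 196 × 1.4 = 274.4 mm.
Sensor diagonal = √(36² + 24²) = √1872.0000 ≈ 43.2666 mm.
α = 2·arctan(43.267 / (2 × 274.4)) = 2·arctan(0.07884) ≈ 9.0156°.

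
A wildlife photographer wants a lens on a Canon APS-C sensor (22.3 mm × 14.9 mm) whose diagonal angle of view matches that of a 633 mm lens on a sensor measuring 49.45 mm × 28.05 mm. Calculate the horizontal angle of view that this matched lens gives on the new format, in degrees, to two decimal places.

4.28°

Sensor diagonal = √(49.45² + 28.05²) = √3232.1050 ≈ 56.8516 mm.
Sensor diagonal = √(22.3² + 14.9²) = √719.3000 ≈ 26.8198 mm.
Equal diagonal AOV ⇒ f₂ = f₁ · 26.8198/56.8516 = 633 × 0.47175 ≈ 298.6180 mm.
Horizontal AOV on the new format = 2·arctan(22.3 / (2 × 298.6180)) = 2·arctan(0.03734) ≈ 4.2767°.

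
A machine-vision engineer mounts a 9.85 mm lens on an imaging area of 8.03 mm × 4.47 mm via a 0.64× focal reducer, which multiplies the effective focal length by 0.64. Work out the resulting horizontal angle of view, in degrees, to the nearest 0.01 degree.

64.99°

Effective focal length f = 9.85 × 0.64 = 6.304 mm.
α = 2·arctan(8.03 / (2 × 6.304)) = 2·arctan(0.63690) ≈ 64.9859°.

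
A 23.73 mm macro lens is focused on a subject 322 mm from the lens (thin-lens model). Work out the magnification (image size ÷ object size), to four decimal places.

Thin lens: 1/f = 1/dₒ + 1/dᵢ → 1/dᵢ = 1/23.73 − 1/322 = 0.0390352 mm⁻¹, so dᵢ ≈ 25.6179 mm.
Magnification m = dᵢ/dₒ = 25.6179/322 ≈ 0.07956.

0.0796×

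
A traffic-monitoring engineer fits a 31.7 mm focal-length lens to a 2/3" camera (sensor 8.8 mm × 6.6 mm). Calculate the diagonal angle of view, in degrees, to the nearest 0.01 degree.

Sensor diagonal = √(8.8² + 6.6²) = √121.0000 ≈ 11.0000 mm.
Angle of view α = 2·arctan(d/2f) with d = 11.0000 mm and f = 31.7 mm.
d/2f = 0.17350; arctan(0.17350) ≈ 9.8429°, so α ≈ 19.6858°.

19.69°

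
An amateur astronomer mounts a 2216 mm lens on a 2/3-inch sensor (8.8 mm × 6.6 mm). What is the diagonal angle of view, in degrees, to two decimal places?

0.28°

Sensor diagonal = √(8.8² + 6.6²) = √121.0000 ≈ 11.0000 mm.
Angle of view α = 2·arctan(d/2f) with d = 11.0000 mm and f = 2216 mm.
d/2f = 0.00248; arctan(0.00248) ≈ 0.1422°, so α ≈ 0.2844°.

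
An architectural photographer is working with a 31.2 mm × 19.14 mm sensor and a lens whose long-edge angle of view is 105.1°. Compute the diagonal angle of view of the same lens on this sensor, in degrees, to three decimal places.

From the long-edge AOV: f = 31.2 / (2·tan(52.55°)) = 31.2 / 2.61117 ≈ 11.9487 mm.
Sensor diagonal = √(31.2² + 19.14²) = √1339.7796 ≈ 36.6030 mm.
Diagonal AOV = 2·arctan(36.6030 / (2 × 11.9487)) = 2·arctan(1.53167) ≈ 113.7206°.

113.721°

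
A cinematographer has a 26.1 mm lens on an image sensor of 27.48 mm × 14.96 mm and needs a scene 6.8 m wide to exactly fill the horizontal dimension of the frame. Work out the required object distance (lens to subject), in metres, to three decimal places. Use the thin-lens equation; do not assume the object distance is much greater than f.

6.485 m

W: 6.8 m = 6800 mm.
Magnification m = w/W = dᵢ/dₒ; combined with 1/f = 1/dₒ + 1/dᵢ this gives dₒ = f·(1 + W/w).
dₒ = 26.1 mm × (1 + 6800/27.48) = 26.1 × 248.4527 ≈ 6484.615 mm = 6.48462 m.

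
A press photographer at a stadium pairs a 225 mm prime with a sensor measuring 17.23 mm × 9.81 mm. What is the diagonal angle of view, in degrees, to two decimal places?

5.05°

Sensor diagonal = √(17.23² + 9.81²) = √393.1090 ≈ 19.8270 mm.
Angle of view α = 2·arctan(d/2f) with d = 19.8270 mm and f = 225 mm.
d/2f = 0.04406; arctan(0.04406) ≈ 2.5228°, so α ≈ 5.0456°.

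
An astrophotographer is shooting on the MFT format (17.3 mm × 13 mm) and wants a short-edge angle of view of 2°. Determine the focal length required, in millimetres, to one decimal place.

From α = 2·arctan(h/2f) we get f = h / (2·tan(α/2)).
With h = 13 mm and α/2 = 1°, tan(α/2) ≈ 0.01746, so f ≈ 13 / 0.03491 ≈ 372.3848 mm.

372.4 mm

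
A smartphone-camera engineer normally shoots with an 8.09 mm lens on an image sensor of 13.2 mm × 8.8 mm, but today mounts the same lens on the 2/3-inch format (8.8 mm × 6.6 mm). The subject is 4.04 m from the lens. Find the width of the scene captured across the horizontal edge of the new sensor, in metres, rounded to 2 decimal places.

The focal length stays 8.09 mm; the relevant sensor dimension is now w = 8.8 mm. Object distance dₒ = 4.04 m = 4040 mm.
Thin-lens field width W = w·(dₒ − f)/f = 8.8 × (4040 − 8.09)/8.09 ≈ 4385.761 mm = 4.38576 m.

4.39 m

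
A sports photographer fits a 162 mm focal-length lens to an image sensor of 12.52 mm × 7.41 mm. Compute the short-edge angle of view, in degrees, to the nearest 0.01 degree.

2.62°

Angle of view α = 2·arctan(h/2f) with h = 7.41 mm and f = 162 mm.
h/2f = 0.02287; arctan(0.02287) ≈ 1.3101°, so α ≈ 2.6203°.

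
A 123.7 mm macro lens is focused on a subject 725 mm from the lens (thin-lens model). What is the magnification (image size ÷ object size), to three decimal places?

0.206×

Thin lens: 1/f = 1/dₒ + 1/dᵢ → 1/dᵢ = 1/123.7 − 1/725 = 0.0067048 mm⁻¹, so dᵢ ≈ 149.1477 mm.
Magnification m = dᵢ/dₒ = 149.1477/725 ≈ 0.20572.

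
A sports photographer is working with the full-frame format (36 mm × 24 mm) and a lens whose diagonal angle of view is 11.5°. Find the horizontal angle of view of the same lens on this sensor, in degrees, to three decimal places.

Sensor diagonal = √(36² + 24²) = √1872.0000 ≈ 43.2666 mm.
From the diagonal AOV: f = 43.2666 / (2·tan(5.75°)) = 43.2666 / 0.20139 ≈ 214.8406 mm.
Horizontal AOV = 2·arctan(36 / (2 × 214.8406)) = 2·arctan(0.08378) ≈ 9.5785°.

9.578°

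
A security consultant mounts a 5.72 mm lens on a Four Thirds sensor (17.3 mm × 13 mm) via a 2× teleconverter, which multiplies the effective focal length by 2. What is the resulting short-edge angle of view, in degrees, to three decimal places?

59.209°

Effective focal length f = 5.72 × 2 = 11.44 mm.
α = 2·arctan(13 / (2 × 11.44)) = 2·arctan(0.56818) ≈ 59.2089°.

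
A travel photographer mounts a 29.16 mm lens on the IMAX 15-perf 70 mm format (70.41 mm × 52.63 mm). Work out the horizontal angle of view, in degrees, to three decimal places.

Angle of view α = 2·arctan(w/2f) with w = 70.41 mm and f = 29.16 mm.
w/2f = 1.20730; arctan(1.20730) ≈ 50.3653°, so α ≈ 100.7307°.

100.731°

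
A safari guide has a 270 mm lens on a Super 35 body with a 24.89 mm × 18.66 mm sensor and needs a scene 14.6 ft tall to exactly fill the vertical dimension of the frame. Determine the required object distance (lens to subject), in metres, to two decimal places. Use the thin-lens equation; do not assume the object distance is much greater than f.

64.66 m

W: 14.6 ft × 304.8 mm/ft = 4450.08 mm.
Magnification m = h/W = dᵢ/dₒ; combined with 1/f = 1/dₒ + 1/dᵢ this gives dₒ = f·(1 + W/h).
dₒ = 270 mm × (1 + 4450.08/18.66) = 270 × 239.4823 ≈ 64660.223 mm = 64.6602 m.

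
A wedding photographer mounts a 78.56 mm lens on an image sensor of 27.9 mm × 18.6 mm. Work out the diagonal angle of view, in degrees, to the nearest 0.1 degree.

Sensor diagonal = √(27.9² + 18.6²) = √1124.3700 ≈ 33.5316 mm.
Angle of view α = 2·arctan(d/2f) with d = 33.5316 mm and f = 78.56 mm.
d/2f = 0.21341; arctan(0.21341) ≈ 12.0470°, so α ≈ 24.0940°.

24.1°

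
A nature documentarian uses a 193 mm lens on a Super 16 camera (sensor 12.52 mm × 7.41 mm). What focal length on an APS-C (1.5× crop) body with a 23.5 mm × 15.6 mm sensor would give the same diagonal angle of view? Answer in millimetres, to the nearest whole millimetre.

374 mm

Sensor diagonal = √(12.52² + 7.41²) = √211.6585 ≈ 14.5485 mm.
Sensor diagonal = √(23.5² + 15.6²) = √795.6100 ≈ 28.2066 mm.
Equal angle of view means equal diagonal/f ratio, so f₂ = f₁ · (diagonal₂/diagonal₁) = 193 × 28.2066/14.5485.
f₂ = 193 × 1.93880 ≈ 374.188 mm.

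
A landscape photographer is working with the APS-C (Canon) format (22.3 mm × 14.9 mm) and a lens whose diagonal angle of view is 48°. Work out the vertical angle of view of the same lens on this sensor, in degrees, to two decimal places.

27.79°

Sensor diagonal = √(22.3² + 14.9²) = √719.3000 ≈ 26.8198 mm.
From the diagonal AOV: f = 26.8198 / (2·tan(24°)) = 26.8198 / 0.89046 ≈ 30.1191 mm.
Vertical AOV = 2·arctan(14.9 / (2 × 30.1191)) = 2·arctan(0.24735) ≈ 27.7867°.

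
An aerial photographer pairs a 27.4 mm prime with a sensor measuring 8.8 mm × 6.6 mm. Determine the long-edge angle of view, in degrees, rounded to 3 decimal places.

18.246°

Angle of view α = 2·arctan(w/2f) with w = 8.8 mm and f = 27.4 mm.
w/2f = 0.16058; arctan(0.16058) ≈ 9.1229°, so α ≈ 18.2458°.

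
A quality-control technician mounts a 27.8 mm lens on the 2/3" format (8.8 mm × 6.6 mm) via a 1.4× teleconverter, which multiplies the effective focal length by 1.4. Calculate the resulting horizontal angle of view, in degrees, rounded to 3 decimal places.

12.900°

Effective focal length f = 27.8 × 1.4 = 38.92 mm.
α = 2·arctan(8.8 / (2 × 38.92)) = 2·arctan(0.11305) ≈ 12.9001°.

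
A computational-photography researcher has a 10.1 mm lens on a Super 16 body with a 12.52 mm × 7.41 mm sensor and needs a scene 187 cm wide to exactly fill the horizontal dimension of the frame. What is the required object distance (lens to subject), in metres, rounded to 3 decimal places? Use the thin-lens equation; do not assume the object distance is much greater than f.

W: 187 cm = 1870 mm.
Magnification m = w/W = dᵢ/dₒ; combined with 1/f = 1/dₒ + 1/dᵢ this gives dₒ = f·(1 + W/w).
dₒ = 10.1 mm × (1 + 1870/12.52) = 10.1 × 150.3610 ≈ 1518.646 mm = 1.51865 m.

1.519 m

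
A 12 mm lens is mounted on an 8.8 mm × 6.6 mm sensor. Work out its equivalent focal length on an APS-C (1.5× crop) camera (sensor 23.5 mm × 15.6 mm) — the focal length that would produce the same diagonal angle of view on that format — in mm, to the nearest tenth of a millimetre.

Sensor diagonal = √(8.8² + 6.6²) = √121.0000 ≈ 11.0000 mm.
Sensor diagonal = √(23.5² + 15.6²) = √795.6100 ≈ 28.2066 mm.
Equal angle of view means equal diagonal/f ratio, so f₂ = f₁ · (diagonal₂/diagonal₁) = 12 × 28.2066/11.0000.
f₂ = 12 × 2.56423 ≈ 30.771 mm.

30.8 mm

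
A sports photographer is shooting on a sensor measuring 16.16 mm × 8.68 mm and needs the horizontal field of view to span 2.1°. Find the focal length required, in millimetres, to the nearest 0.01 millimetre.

From α = 2·arctan(w/2f) we get f = w / (2·tan(α/2)).
With w = 16.16 mm and α/2 = 1.05°, tan(α/2) ≈ 0.01833, so f ≈ 16.16 / 0.03666 ≈ 440.8553 mm.

440.86 mm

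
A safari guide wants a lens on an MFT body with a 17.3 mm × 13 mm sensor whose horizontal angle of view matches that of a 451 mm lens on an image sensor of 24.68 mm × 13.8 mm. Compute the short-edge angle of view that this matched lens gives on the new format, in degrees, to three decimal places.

2.356°

Equal horizontal AOV ⇒ f₂ = f₁ · 17.3/24.68 = 451 × 0.70097 ≈ 316.1386 mm.
Short-edge AOV on the new format = 2·arctan(13 / (2 × 316.1386)) = 2·arctan(0.02056) ≈ 2.3557°.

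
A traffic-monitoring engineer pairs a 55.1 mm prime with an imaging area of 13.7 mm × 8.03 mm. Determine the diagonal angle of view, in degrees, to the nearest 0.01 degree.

16.40°

Sensor diagonal = √(13.7² + 8.03²) = √252.1709 ≈ 15.8799 mm.
Angle of view α = 2·arctan(d/2f) with d = 15.8799 mm and f = 55.1 mm.
d/2f = 0.14410; arctan(0.14410) ≈ 8.1999°, so α ≈ 16.3998°.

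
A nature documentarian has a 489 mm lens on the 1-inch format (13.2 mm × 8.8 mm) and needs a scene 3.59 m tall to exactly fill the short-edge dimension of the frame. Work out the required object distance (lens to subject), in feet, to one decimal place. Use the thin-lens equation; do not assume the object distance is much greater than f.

W: 3.59 m = 3590 mm.
Magnification m = h/W = dᵢ/dₒ; combined with 1/f = 1/dₒ + 1/dᵢ this gives dₒ = f·(1 + W/h).
dₒ = 489 mm × (1 + 3590/8.8) = 489 × 408.9545 ≈ 199978.773 mm = 199978.773/304.8 ft = 656.098 ft.

656.1 ft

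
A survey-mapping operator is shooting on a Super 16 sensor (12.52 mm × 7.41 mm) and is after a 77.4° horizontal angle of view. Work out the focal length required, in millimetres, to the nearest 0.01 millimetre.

7.81 mm

From α = 2·arctan(w/2f) we get f = w / (2·tan(α/2)).
With w = 12.52 mm and α/2 = 38.7°, tan(α/2) ≈ 0.80115, so f ≈ 12.52 / 1.60230 ≈ 7.8138 mm.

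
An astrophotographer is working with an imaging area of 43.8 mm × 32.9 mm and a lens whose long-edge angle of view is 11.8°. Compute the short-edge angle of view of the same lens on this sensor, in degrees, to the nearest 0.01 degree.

From the long-edge AOV: f = 43.8 / (2·tan(5.9°)) = 43.8 / 0.20668 ≈ 211.9219 mm.
Short-edge AOV = 2·arctan(32.9 / (2 × 211.9219)) = 2·arctan(0.07762) ≈ 8.8771°.

8.88°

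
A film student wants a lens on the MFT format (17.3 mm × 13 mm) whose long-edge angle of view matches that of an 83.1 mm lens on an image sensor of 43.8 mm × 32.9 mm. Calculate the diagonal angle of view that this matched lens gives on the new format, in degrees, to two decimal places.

36.49°

Equal long-edge AOV ⇒ f₂ = f₁ · 17.3/43.8 = 83.1 × 0.39498 ≈ 32.8226 mm.
Sensor diagonal = √(17.3² + 13²) = √468.2900 ≈ 21.6400 mm.
Diagonal AOV on the new format = 2·arctan(21.6400 / (2 × 32.8226)) = 2·arctan(0.32965) ≈ 36.4897°.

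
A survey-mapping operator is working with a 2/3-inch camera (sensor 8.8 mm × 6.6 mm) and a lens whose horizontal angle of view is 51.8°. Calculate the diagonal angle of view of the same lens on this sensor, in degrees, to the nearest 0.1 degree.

From the horizontal AOV: f = 8.8 / (2·tan(25.9°)) = 8.8 / 0.97115 ≈ 9.0614 mm.
Sensor diagonal = √(8.8² + 6.6²) = √121.0000 ≈ 11.0000 mm.
Diagonal AOV = 2·arctan(11.0000 / (2 × 9.0614)) = 2·arctan(0.60697) ≈ 62.5128°.

62.5°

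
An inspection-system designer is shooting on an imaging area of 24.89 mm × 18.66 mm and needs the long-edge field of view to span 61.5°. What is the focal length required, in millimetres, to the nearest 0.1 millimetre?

From α = 2·arctan(w/2f) we get f = w / (2·tan(α/2)).
With w = 24.89 mm and α/2 = 30.75°, tan(α/2) ≈ 0.59494, so f ≈ 24.89 / 1.18987 ≈ 20.9182 mm.

20.9 mm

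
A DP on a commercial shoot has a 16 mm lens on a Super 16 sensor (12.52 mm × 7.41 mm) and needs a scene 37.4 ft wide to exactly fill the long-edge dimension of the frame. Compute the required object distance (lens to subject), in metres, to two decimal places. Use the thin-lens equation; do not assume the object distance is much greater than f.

14.58 m

W: 37.4 ft × 304.8 mm/ft = 11399.52 mm.
Magnification m = w/W = dᵢ/dₒ; combined with 1/f = 1/dₒ + 1/dᵢ this gives dₒ = f·(1 + W/w).
dₒ = 16 mm × (1 + 11399.5/12.52) = 16 × 911.5048 ≈ 14584.076 mm = 14.5841 m.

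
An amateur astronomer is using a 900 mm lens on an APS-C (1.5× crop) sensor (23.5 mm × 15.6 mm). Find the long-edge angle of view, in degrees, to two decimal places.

1.50°

Angle of view α = 2·arctan(w/2f) with w = 23.5 mm and f = 900 mm.
w/2f = 0.01306; arctan(0.01306) ≈ 0.7480°, so α ≈ 1.4960°.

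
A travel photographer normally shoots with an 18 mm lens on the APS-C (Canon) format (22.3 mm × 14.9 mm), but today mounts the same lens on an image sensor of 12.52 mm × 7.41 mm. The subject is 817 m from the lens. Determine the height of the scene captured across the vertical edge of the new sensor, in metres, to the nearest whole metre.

336 m

The focal length stays 18 mm; the relevant sensor dimension is now h = 7.41 mm. Object distance dₒ = 817 m = 817000 mm.
Thin-lens field height W = h·(dₒ − f)/f = 7.41 × (817000 − 18)/18 ≈ 336324.257 mm = 336.324 m.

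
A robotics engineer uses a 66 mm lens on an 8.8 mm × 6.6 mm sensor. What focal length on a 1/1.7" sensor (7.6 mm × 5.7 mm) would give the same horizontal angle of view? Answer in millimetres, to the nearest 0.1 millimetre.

57.0 mm

Equal angle of view means equal width/f ratio, so f₂ = f₁ · (width₂/width₁) = 66 × 7.6/8.8.
f₂ = 66 × 0.86364 ≈ 57.000 mm.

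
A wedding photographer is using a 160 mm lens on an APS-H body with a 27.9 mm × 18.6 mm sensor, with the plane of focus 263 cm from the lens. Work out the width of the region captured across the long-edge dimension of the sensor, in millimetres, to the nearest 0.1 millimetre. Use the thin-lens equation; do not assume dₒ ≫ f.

430.7 mm

dₒ: 263 cm = 2630 mm.
Similar triangles through the lens centre give W/dₒ = w/dᵢ; with 1/f = 1/dₒ + 1/dᵢ this gives W = w·(dₒ − f)/f.
W = 27.9 mm × (2630 − 160) / 160 = 27.9 × 15.4375 ≈ 430.706 mm.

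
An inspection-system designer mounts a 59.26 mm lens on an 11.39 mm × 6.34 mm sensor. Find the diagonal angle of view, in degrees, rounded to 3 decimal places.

12.553°

Sensor diagonal = √(11.39² + 6.34²) = √169.9277 ≈ 13.0356 mm.
Angle of view α = 2·arctan(d/2f) with d = 13.0356 mm and f = 59.26 mm.
d/2f = 0.10999; arctan(0.10999) ≈ 6.2765°, so α ≈ 12.5531°.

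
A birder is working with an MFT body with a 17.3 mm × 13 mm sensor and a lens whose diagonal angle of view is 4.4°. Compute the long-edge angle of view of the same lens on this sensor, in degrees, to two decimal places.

Sensor diagonal = √(17.3² + 13²) = √468.2900 ≈ 21.6400 mm.
From the diagonal AOV: f = 21.6400 / (2·tan(2.2°)) = 21.6400 / 0.07683 ≈ 281.6527 mm.
Long-edge AOV = 2·arctan(17.3 / (2 × 281.6527)) = 2·arctan(0.03071) ≈ 3.5182°.

3.52°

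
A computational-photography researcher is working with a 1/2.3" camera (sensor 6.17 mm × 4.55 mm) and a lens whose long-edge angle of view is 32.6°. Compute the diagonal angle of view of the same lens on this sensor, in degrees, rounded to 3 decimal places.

From the long-edge AOV: f = 6.17 / (2·tan(16.3°)) = 6.17 / 0.58484 ≈ 10.5499 mm.
Sensor diagonal = √(6.17² + 4.55²) = √58.7714 ≈ 7.6663 mm.
Diagonal AOV = 2·arctan(7.6663 / (2 × 10.5499)) = 2·arctan(0.36333) ≈ 39.9356°.

39.936°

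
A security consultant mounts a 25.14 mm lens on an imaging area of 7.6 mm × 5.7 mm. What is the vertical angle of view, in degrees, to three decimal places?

12.935°

Angle of view α = 2·arctan(h/2f) with h = 5.7 mm and f = 25.14 mm.
h/2f = 0.11337; arctan(0.11337) ≈ 6.4677°, so α ≈ 12.9355°.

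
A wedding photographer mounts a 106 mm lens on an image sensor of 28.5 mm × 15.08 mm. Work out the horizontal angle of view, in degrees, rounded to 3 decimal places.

Angle of view α = 2·arctan(w/2f) with w = 28.5 mm and f = 106 mm.
w/2f = 0.13443; arctan(0.13443) ≈ 7.6566°, so α ≈ 15.3132°.

15.313°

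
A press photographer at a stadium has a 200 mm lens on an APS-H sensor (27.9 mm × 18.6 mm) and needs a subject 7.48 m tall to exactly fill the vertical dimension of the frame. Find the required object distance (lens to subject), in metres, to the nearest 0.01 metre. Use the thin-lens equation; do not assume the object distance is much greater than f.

W: 7.48 m = 7480 mm.
Magnification m = h/W = dᵢ/dₒ; combined with 1/f = 1/dₒ + 1/dᵢ this gives dₒ = f·(1 + W/h).
dₒ = 200 mm × (1 + 7480/18.6) = 200 × 403.1505 ≈ 80630.108 mm = 80.6301 m.

80.63 m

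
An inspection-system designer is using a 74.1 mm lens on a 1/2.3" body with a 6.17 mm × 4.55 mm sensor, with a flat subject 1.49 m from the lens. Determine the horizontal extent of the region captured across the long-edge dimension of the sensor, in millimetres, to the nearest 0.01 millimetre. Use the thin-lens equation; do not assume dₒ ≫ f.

117.90 mm

dₒ: 1.49 m = 1490 mm.
Similar triangles through the lens centre give W/dₒ = w/dᵢ; with 1/f = 1/dₒ + 1/dᵢ this gives W = w·(dₒ − f)/f.
W = 6.17 mm × (1490 − 74.1) / 74.1 = 6.17 × 19.1080 ≈ 117.896 mm.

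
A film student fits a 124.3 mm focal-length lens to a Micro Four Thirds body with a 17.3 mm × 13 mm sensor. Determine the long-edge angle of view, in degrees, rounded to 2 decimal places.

7.96°

Angle of view α = 2·arctan(w/2f) with w = 17.3 mm and f = 124.3 mm.
w/2f = 0.06959; arctan(0.06959) ≈ 3.9808°, so α ≈ 7.9616°.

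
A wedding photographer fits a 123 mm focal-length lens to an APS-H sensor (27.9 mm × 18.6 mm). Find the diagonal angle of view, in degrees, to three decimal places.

Sensor diagonal = √(27.9² + 18.6²) = √1124.3700 ≈ 33.5316 mm.
Angle of view α = 2·arctan(d/2f) with d = 33.5316 mm and f = 123 mm.
d/2f = 0.13631; arctan(0.13631) ≈ 7.7620°, so α ≈ 15.5240°.

15.524°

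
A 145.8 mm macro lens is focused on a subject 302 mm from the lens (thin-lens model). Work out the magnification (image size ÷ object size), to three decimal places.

0.933×

Thin lens: 1/f = 1/dₒ + 1/dᵢ → 1/dᵢ = 1/145.8 − 1/302 = 0.0035475 mm⁻¹, so dᵢ ≈ 281.8924 mm.
Magnification m = dᵢ/dₒ = 281.8924/302 ≈ 0.93342.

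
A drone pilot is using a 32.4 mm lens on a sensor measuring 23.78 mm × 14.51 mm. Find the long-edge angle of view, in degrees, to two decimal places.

40.30°

Angle of view α = 2·arctan(w/2f) with w = 23.78 mm and f = 32.4 mm.
w/2f = 0.36698; arctan(0.36698) ≈ 20.1519°, so α ≈ 40.3038°.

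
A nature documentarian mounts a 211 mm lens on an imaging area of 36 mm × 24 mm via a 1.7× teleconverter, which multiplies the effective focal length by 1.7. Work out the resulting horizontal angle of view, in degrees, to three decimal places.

Effective focal length f = 211 × 1.7 = 358.7 mm.
α = 2·arctan(36 / (2 × 358.7)) = 2·arctan(0.05018) ≈ 5.7455°.

5.746°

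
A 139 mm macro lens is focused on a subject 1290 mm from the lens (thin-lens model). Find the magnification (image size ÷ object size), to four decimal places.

0.1208×

Thin lens: 1/f = 1/dₒ + 1/dᵢ → 1/dᵢ = 1/139 − 1/1290 = 0.0064191 mm⁻¹, so dᵢ ≈ 155.7863 mm.
Magnification m = dᵢ/dₒ = 155.7863/1290 ≈ 0.12076.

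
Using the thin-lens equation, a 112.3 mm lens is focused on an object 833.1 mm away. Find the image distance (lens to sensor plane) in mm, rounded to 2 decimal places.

1/dᵢ = 1/f − 1/dₒ = 1/112.3 − 1/833.1 = 0.0077044 mm⁻¹.
dᵢ = 1/0.0077044 ≈ 129.7962 mm.

129.80 mm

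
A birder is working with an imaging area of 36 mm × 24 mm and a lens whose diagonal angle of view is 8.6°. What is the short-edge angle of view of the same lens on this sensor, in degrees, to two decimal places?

Sensor diagonal = √(36² + 24²) = √1872.0000 ≈ 43.2666 mm.
From the diagonal AOV: f = 43.2666 / (2·tan(4.3°)) = 43.2666 / 0.15038 ≈ 287.7138 mm.
Short-edge AOV = 2·arctan(24 / (2 × 287.7138)) = 2·arctan(0.04171) ≈ 4.7766°.

4.78°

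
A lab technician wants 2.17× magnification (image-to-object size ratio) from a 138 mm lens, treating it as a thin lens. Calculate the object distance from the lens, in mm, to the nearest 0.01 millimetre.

201.59 mm

With m = dᵢ/dₒ and 1/f = 1/dₒ + 1/dᵢ, substituting dᵢ = m·dₒ gives 1/f = (1 + 1/m)/dₒ, hence dₒ = f·(1 + 1/m).
dₒ = 138 × (1 + 1/2.17) = 138 × 1.46083 ≈ 201.594 mm.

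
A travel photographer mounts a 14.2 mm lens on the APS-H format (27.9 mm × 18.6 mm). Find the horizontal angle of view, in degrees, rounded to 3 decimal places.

88.982°

Angle of view α = 2·arctan(w/2f) with w = 27.9 mm and f = 14.2 mm.
w/2f = 0.98239; arctan(0.98239) ≈ 44.4912°, so α ≈ 88.9823°.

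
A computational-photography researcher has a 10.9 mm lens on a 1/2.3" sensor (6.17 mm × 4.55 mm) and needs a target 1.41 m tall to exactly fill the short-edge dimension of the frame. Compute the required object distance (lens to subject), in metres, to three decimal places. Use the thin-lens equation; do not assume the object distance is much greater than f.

3.389 m

W: 1.41 m = 1410 mm.
Magnification m = h/W = dᵢ/dₒ; combined with 1/f = 1/dₒ + 1/dᵢ this gives dₒ = f·(1 + W/h).
dₒ = 10.9 mm × (1 + 1410/4.55) = 10.9 × 310.8901 ≈ 3388.702 mm = 3.3887 m.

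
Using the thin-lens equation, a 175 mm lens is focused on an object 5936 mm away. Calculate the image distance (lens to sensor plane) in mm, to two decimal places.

180.32 mm

1/dᵢ = 1/f − 1/dₒ = 1/175 − 1/5936 = 0.0055458 mm⁻¹.
dᵢ = 1/0.0055458 ≈ 180.3159 mm.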